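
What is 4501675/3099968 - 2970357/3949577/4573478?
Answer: 3127504333077282749/2153679341637923008 ≈ 1.4522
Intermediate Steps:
4501675/3099968 - 2970357/3949577/4573478 = 4501675*(1/3099968) - 2970357*1/3949577*(1/4573478) = 4501675/3099968 - 2970357/3949577*1/4573478 = 4501675/3099968 - 228489/1389484886062 = 3127504333077282749/2153679341637923008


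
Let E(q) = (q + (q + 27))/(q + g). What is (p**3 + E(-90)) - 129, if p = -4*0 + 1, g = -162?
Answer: -3567/28 ≈ -127.39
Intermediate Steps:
p = 1 (p = 0 + 1 = 1)
E(q) = (27 + 2*q)/(-162 + q) (E(q) = (q + (q + 27))/(q - 162) = (q + (27 + q))/(-162 + q) = (27 + 2*q)/(-162 + q))
(p**3 + E(-90)) - 129 = (1**3 + (27 + 2*(-90))/(-162 - 90)) - 129 = (1 + (27 - 180)/(-252)) - 129 = (1 - 1/252*(-153)) - 129 = (1 + 17/28) - 129 = 45/28 - 129 = -3567/28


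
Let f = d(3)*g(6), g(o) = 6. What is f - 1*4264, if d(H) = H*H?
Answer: -4210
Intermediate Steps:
d(H) = H²
f = 54 (f = 3²*6 = 9*6 = 54)
f - 1*4264 = 54 - 1*4264 = 54 - 4264 = -4210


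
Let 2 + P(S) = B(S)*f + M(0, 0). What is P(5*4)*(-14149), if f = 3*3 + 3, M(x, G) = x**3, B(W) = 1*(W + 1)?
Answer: -3537250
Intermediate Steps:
B(W) = 1 + W (B(W) = 1*(1 + W) = 1 + W)
f = 12 (f = 9 + 3 = 12)
P(S) = 10 + 12*S (P(S) = -2 + ((1 + S)*12 + 0**3) = -2 + ((12 + 12*S) + 0) = -2 + (12 + 12*S) = 10 + 12*S)
P(5*4)*(-14149) = (10 + 12*(5*4))*(-14149) = (10 + 12*20)*(-14149) = (10 + 240)*(-14149) = 250*(-14149) = -3537250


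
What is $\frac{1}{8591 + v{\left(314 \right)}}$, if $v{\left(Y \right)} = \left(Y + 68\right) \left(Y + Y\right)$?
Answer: $\frac{1}{248487} \approx 4.0244 \cdot 10^{-6}$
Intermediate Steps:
$v{\left(Y \right)} = 2 Y \left(68 + Y\right)$ ($v{\left(Y \right)} = \left(68 + Y\right) 2 Y = 2 Y \left(68 + Y\right)$)
$\frac{1}{8591 + v{\left(314 \right)}} = \frac{1}{8591 + 2 \cdot 314 \left(68 + 314\right)} = \frac{1}{8591 + 2 \cdot 314 \cdot 382} = \frac{1}{8591 + 239896} = \frac{1}{248487}$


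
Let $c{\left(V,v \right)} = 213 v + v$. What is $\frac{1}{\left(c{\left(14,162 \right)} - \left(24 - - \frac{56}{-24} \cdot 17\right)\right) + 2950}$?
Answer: $\frac{3}{112901} \approx 2.6572 \cdot 10^{-5}$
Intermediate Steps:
$c{\left(V,v \right)} = 214 v$
$\frac{1}{\left(c{\left(14,162 \right)} - \left(24 - - \frac{56}{-24} \cdot 17\right)\right) + 2950} = \frac{1}{\left(214 \cdot 162 - \left(24 - - \frac{56}{-24} \cdot 17\right)\right) + 2950} = \frac{1}{\left(34668 - \left(24 - \left(-56\right) \left(- \frac{1}{24}\right) 17\right)\right) + 2950} = \frac{1}{\left(34668 + \left(-24 + \frac{7}{3} \cdot 17\right)\right) + 2950} = \frac{1}{\left(34668 + \left(-24 + \frac{119}{3}\right)\right) + 2950} = \frac{1}{\left(34668 + \frac{47}{3}\right) + 2950} = \frac{1}{\frac{104051}{3} + 2950} = \frac{1}{\frac{112901}{3}} = \frac{3}{112901}$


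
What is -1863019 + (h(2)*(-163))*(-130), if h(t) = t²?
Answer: -1778259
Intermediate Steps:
-1863019 + (h(2)*(-163))*(-130) = -1863019 + (2²*(-163))*(-130) = -1863019 + (4*(-163))*(-130) = -1863019 - 652*(-130) = -1863019 + 84760 = -1778259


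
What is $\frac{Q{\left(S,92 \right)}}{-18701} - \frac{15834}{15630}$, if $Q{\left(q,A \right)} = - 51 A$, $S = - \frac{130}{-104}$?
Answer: $- \frac{37129279}{48716105} \approx -0.76216$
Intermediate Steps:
$S = \frac{5}{4}$ ($S = \left(-130\right) \left(- \frac{1}{104}\right) = \frac{5}{4} \approx 1.25$)
$\frac{Q{\left(S,92 \right)}}{-18701} - \frac{15834}{15630} = \frac{\left(-51\right) 92}{-18701} - \frac{15834}{15630} = \left(-4692\right) \left(- \frac{1}{18701}\right) - \frac{2639}{2605} = \frac{4692}{18701} - \frac{2639}{2605} = - \frac{37129279}{48716105}$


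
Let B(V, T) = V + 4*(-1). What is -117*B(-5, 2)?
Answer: 1053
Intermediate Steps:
B(V, T) = -4 + V (B(V, T) = V - 4 = -4 + V)
-117*B(-5, 2) = -117*(-4 - 5) = -117*(-9) = 1053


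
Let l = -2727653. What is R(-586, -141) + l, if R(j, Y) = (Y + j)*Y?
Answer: -2625146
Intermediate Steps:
R(j, Y) = Y*(Y + j)
R(-586, -141) + l = -141*(-141 - 586) - 2727653 = -141*(-727) - 2727653 = 102507 - 2727653 = -2625146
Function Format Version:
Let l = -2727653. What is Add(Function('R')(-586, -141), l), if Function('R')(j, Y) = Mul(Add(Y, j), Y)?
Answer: -2625146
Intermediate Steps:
Function('R')(j, Y) = Mul(Y, Add(Y, j))
Add(Function('R')(-586, -141), l) = Add(Mul(-141, Add(-141, -586)), -2727653) = Add(Mul(-141, -727), -2727653) = Add(102507, -2727653) = -2625146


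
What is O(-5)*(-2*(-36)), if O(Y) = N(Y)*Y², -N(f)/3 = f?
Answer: 27000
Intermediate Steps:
N(f) = -3*f
O(Y) = -3*Y³ (O(Y) = (-3*Y)*Y² = -3*Y³)
O(-5)*(-2*(-36)) = (-3*(-5)³)*(-2*(-36)) = -3*(-125)*72 = 375*72 = 27000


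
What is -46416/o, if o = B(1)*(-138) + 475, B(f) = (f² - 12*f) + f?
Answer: -46416/1855 ≈ -25.022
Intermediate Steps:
B(f) = f² - 11*f
o = 1855 (o = (1*(-11 + 1))*(-138) + 475 = (1*(-10))*(-138) + 475 = -10*(-138) + 475 = 1380 + 475 = 1855)
-46416/o = -46416/1855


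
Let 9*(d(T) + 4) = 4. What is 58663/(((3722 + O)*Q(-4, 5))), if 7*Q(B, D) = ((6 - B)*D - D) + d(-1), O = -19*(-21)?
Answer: 3695769/1537133 ≈ 2.4043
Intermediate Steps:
d(T) = -32/9 (d(T) = -4 + (⅑)*4 = -4 + 4/9 = -32/9)
O = 399
Q(B, D) = -32/63 - D/7 + D*(6 - B)/7 (Q(B, D) = (((6 - B)*D - D) - 32/9)/7 = ((D*(6 - B) - D) - 32/9)/7 = ((-D + D*(6 - B)) - 32/9)/7 = (-32/9 - D + D*(6 - B))/7 = -32/63 - D/7 + D*(6 - B)/7)
58663/(((3722 + O)*Q(-4, 5))) = 58663/(((3722 + 399)*(-32/63 + (5/7)*5 - ⅐*(-4)*5))) = 58663/((4121*(-32/63 + 25/7 + 20/7))) = 58663/((4121*(373/63))) = 58663/(1537133/63) = 58663*(63/1537133) = 3695769/1537133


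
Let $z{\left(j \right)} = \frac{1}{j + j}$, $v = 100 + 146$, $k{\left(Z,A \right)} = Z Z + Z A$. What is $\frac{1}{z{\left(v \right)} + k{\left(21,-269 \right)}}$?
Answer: $- \frac{492}{2562335} \approx -0.00019201$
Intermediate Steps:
$k{\left(Z,A \right)} = Z^{2} + A Z$
$v = 246$
$z{\left(j \right)} = \frac{1}{2 j}$
$\frac{1}{z{\left(v \right)} + k{\left(21,-269 \right)}} = \frac{1}{\frac{1}{2 \cdot 246} + 21 \left(-269 + 21\right)} = \frac{1}{\frac{1}{2} \cdot \frac{1}{246} + 21 \left(-248\right)} = \frac{1}{\frac{1}{492} - 5208} = \frac{1}{- \frac{2562335}{492}} = - \frac{492}{2562335}$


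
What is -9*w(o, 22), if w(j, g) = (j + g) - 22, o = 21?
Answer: -189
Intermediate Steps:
w(j, g) = -22 + g + j (w(j, g) = (g + j) - 22 = -22 + g + j)
-9*w(o, 22) = -9*(-22 + 22 + 21) = -9*21 = -189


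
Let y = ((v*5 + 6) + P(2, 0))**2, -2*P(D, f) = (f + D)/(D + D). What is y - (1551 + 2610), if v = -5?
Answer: -60647/16 ≈ -3790.4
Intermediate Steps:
P(D, f) = -(D + f)/(4*D) (P(D, f) = -(f + D)/(2*(D + D)) = -(D + f)/(2*(2*D)) = -(D + f)*1/(2*D)/2 = -(D + f)/(4*D))
y = 5929/16 (y = ((-5*5 + 6) + (1/4)*(-1*2 - 1*0)/2)**2 = ((-25 + 6) + (1/4)*(1/2)*(-2 + 0))**2 = (-19 + (1/4)*(1/2)*(-2))**2 = (-19 - 1/4)**2 = (-77/4)**2 = 5929/16 ≈ 370.56)
y - (1551 + 2610) = 5929/16 - (1551 + 2610) = 5929/16 - 1*4161 = 5929/16 - 4161 = -60647/16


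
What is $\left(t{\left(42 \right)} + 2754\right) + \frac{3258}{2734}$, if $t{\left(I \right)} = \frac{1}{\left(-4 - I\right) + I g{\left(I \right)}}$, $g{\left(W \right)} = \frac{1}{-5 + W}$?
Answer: $\frac{6252085441}{2269220} \approx 2755.2$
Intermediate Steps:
$t{\left(I \right)} = \frac{1}{-4 - I + \frac{I}{-5 + I}}$ ($t{\left(I \right)} = \frac{1}{\left(-4 - I\right) + \frac{I}{-5 + I}} = \frac{1}{-4 - I + \frac{I}{-5 + I}}$)
$\left(t{\left(42 \right)} + 2754\right) + \frac{3258}{2734} = \left(\frac{5 - 42}{\left(-1\right) 42 + \left(-5 + 42\right) \left(4 + 42\right)} + 2754\right) + \frac{3258}{2734} = \left(\frac{5 - 42}{-42 + 37 \cdot 46} + 2754\right) + 3258 \cdot \frac{1}{2734} = \left(\frac{1}{-42 + 1702} \left(-37\right) + 2754\right) + \frac{1629}{1367} = \left(\frac{1}{1660} \left(-37\right) + 2754\right) + \frac{1629}{1367} = \left(- \frac{37}{1660} + 2754\right) + \frac{1629}{1367} = \frac{4571603}{1660} + \frac{1629}{1367} = \frac{6252085441}{2269220}$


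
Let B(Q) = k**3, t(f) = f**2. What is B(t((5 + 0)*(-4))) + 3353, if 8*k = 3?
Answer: 1716763/512 ≈ 3353.1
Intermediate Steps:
k = 3/8 (k = (1/8)*3 = 3/8 ≈ 0.37500)
B(Q) = 27/512 (B(Q) = (3/8)**3 = 27/512)
B(t((5 + 0)*(-4))) + 3353 = 27/512 + 3353 = 1716763/512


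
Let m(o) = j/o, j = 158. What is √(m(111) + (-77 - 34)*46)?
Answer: 4*I*√3930843/111 ≈ 71.446*I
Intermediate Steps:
m(o) = 158/o
√(m(111) + (-77 - 34)*46) = √(158/111 + (-77 - 34)*46) = √(158*(1/111) - 111*46) = √(158/111 - 5106) = √(-566608/111) = 4*I*√3930843/111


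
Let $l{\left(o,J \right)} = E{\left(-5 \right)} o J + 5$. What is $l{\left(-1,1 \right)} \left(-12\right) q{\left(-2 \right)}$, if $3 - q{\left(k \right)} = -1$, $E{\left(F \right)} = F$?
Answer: $-480$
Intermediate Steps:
$l{\left(o,J \right)} = 5 - 5 J o$ ($l{\left(o,J \right)} = - 5 o J + 5 = - 5 J o + 5 = 5 - 5 J o$)
$q{\left(k \right)} = 4$ ($q{\left(k \right)} = 3 - -1 = 3 + 1 = 4$)
$l{\left(-1,1 \right)} \left(-12\right) q{\left(-2 \right)} = \left(5 - 5 \left(-1\right)\right) \left(-12\right) 4 = \left(5 + 5\right) \left(-12\right) 4 = 10 \left(-12\right) 4 = \left(-120\right) 4 = -480$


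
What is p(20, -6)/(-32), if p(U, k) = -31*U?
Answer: 155/8 ≈ 19.375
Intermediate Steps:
p(20, -6)/(-32) = (-31*20)/(-32) = -1/32*(-620) = 155/8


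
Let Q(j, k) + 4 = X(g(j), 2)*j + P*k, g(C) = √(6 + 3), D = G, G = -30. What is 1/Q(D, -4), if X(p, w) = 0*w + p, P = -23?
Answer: -½ ≈ -0.50000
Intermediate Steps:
D = -30
g(C) = 3 (g(C) = √9 = 3)
X(p, w) = p (X(p, w) = 0 + p = p)
Q(j, k) = -4 - 23*k + 3*j (Q(j, k) = -4 + (3*j - 23*k) = -4 + (-23*k + 3*j) = -4 - 23*k + 3*j)
1/Q(D, -4) = 1/(-4 - 23*(-4) + 3*(-30)) = 1/(-4 + 92 - 90) = 1/(-2) = -½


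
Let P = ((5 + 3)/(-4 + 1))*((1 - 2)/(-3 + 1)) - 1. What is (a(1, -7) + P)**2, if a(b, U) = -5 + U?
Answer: 1849/9 ≈ 205.44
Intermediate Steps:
P = -7/3 (P = (8/(-3))*(-1/(-2)) - 1 = (8*(-1/3))*(-1*(-1/2)) - 1 = -8/3*1/2 - 1 = -4/3 - 1 = -7/3 ≈ -2.3333)
(a(1, -7) + P)**2 = ((-5 - 7) - 7/3)**2 = (-12 - 7/3)**2 = (-43/3)**2 = 1849/9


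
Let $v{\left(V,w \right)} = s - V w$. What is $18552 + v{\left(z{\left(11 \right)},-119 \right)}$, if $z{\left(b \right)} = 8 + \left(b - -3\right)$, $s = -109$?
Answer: $21061$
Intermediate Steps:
$z{\left(b \right)} = 11 + b$ ($z{\left(b \right)} = 8 + \left(b + 3\right) = 8 + \left(3 + b\right) = 11 + b$)
$v{\left(V,w \right)} = -109 - V w$
$18552 + v{\left(z{\left(11 \right)},-119 \right)} = 18552 - \left(109 + \left(11 + 11\right) \left(-119\right)\right) = 18552 - \left(109 + 22 \left(-119\right)\right) = 18552 + \left(-109 + 2618\right) = 18552 + 2509 = 21061$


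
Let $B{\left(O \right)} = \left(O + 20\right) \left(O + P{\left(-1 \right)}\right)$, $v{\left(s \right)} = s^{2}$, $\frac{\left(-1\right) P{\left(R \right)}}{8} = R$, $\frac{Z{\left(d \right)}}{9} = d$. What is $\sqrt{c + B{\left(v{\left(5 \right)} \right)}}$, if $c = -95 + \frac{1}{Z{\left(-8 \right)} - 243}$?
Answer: $\frac{\sqrt{15324715}}{105} \approx 37.283$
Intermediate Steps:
$Z{\left(d \right)} = 9 d$
$P{\left(R \right)} = - 8 R$
$c = - \frac{29926}{315}$ ($c = -95 + \frac{1}{9 \left(-8\right) - 243} = -95 + \frac{1}{-72 - 243} = -95 + \frac{1}{-315} = -95 - \frac{1}{315} = - \frac{29926}{315} \approx -95.003$)
$B{\left(O \right)} = \left(8 + O\right) \left(20 + O\right)$ ($B{\left(O \right)} = \left(O + 20\right) \left(O - -8\right) = \left(20 + O\right) \left(O + 8\right) = \left(20 + O\right) \left(8 + O\right) = \left(8 + O\right) \left(20 + O\right)$)
$\sqrt{c + B{\left(v{\left(5 \right)} \right)}} = \sqrt{- \frac{29926}{315} + \left(160 + \left(5^{2}\right)^{2} + 28 \cdot 5^{2}\right)} = \sqrt{- \frac{29926}{315} + \left(160 + 25^{2} + 28 \cdot 25\right)} = \sqrt{- \frac{29926}{315} + \left(160 + 625 + 700\right)} = \sqrt{- \frac{29926}{315} + 1485} = \sqrt{\frac{437849}{315}} = \frac{\sqrt{15324715}}{105}$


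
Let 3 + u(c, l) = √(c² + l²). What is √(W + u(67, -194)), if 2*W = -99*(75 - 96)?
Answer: √(4146 + 20*√1685)/2 ≈ 35.238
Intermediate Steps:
W = 2079/2 (W = (-99*(75 - 96))/2 = (-99*(-21))/2 = (½)*2079 = 2079/2 ≈ 1039.5)
u(c, l) = -3 + √(c² + l²)
√(W + u(67, -194)) = √(2079/2 + (-3 + √(67² + (-194)²))) = √(2079/2 + (-3 + √(4489 + 37636))) = √(2079/2 + (-3 + √42125)) = √(2079/2 + (-3 + 5*√1685)) = √(2073/2 + 5*√1685)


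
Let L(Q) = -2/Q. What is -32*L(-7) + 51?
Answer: 293/7 ≈ 41.857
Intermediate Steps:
-32*L(-7) + 51 = -(-64)/(-7) + 51 = -(-64)*(-1)/7 + 51 = -32*2/7 + 51 = -64/7 + 51 = 293/7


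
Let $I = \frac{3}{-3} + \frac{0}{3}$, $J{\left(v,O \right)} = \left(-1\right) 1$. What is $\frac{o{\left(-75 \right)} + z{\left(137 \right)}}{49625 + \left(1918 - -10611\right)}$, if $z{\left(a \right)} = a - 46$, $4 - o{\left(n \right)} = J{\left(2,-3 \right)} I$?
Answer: $\frac{47}{31077} \approx 0.0015124$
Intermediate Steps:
$J{\left(v,O \right)} = -1$
$I = -1$ ($I = 3 \left(- \frac{1}{3}\right) + 0 \cdot \frac{1}{3} = -1 + 0 = -1$)
$o{\left(n \right)} = 3$ ($o{\left(n \right)} = 4 - \left(-1\right) \left(-1\right) = 4 - 1 = 3$)
$z{\left(a \right)} = -46 + a$
$\frac{o{\left(-75 \right)} + z{\left(137 \right)}}{49625 + \left(1918 - -10611\right)} = \frac{3 + \left(-46 + 137\right)}{49625 + \left(1918 - -10611\right)} = \frac{3 + 91}{49625 + \left(1918 + 10611\right)} = \frac{94}{49625 + 12529} = \frac{94}{62154} = 94 \cdot \frac{1}{62154} = \frac{47}{31077}$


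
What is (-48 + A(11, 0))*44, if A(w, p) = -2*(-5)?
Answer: -1672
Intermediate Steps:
A(w, p) = 10
(-48 + A(11, 0))*44 = (-48 + 10)*44 = -38*44 = -1672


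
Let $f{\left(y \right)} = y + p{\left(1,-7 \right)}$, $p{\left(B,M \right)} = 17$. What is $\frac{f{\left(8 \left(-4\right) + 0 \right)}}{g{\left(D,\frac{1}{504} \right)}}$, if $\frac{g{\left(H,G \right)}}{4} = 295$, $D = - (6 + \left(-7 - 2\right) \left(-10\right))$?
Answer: $- \frac{3}{236} \approx -0.012712$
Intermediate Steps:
$f{\left(y \right)} = 17 + y$ ($f{\left(y \right)} = y + 17 = 17 + y$)
$D = -96$ ($D = - (6 + \left(-7 - 2\right) \left(-10\right)) = - (6 - -90) = - (6 + 90) = \left(-1\right) 96 = -96$)
$g{\left(H,G \right)} = 1180$ ($g{\left(H,G \right)} = 4 \cdot 295 = 1180$)
$\frac{f{\left(8 \left(-4\right) + 0 \right)}}{g{\left(D,\frac{1}{504} \right)}} = \frac{17 + \left(8 \left(-4\right) + 0\right)}{1180} = \left(17 + \left(-32 + 0\right)\right) \frac{1}{1180} = \left(17 - 32\right) \frac{1}{1180} = \left(-15\right) \frac{1}{1180} = - \frac{3}{236}$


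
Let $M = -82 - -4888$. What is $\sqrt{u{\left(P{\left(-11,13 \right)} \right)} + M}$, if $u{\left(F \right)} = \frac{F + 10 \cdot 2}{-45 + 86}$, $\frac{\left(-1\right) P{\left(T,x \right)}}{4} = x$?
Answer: $\frac{\sqrt{8077574}}{41} \approx 69.32$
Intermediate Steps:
$P{\left(T,x \right)} = - 4 x$
$u{\left(F \right)} = \frac{20}{41} + \frac{F}{41}$ ($u{\left(F \right)} = \frac{F + 20}{41} = \left(20 + F\right) \frac{1}{41} = \frac{20}{41} + \frac{F}{41}$)
$M = 4806$ ($M = -82 + 4888 = 4806$)
$\sqrt{u{\left(P{\left(-11,13 \right)} \right)} + M} = \sqrt{\left(\frac{20}{41} + \frac{\left(-4\right) 13}{41}\right) + 4806} = \sqrt{\left(\frac{20}{41} + \frac{1}{41} \left(-52\right)\right) + 4806} = \sqrt{\left(\frac{20}{41} - \frac{52}{41}\right) + 4806} = \sqrt{- \frac{32}{41} + 4806} = \sqrt{\frac{197014}{41}} = \frac{\sqrt{8077574}}{41}$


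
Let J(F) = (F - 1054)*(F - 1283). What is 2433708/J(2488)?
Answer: 405618/287995 ≈ 1.4084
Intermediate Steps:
J(F) = (-1283 + F)*(-1054 + F) (J(F) = (-1054 + F)*(-1283 + F) = (-1283 + F)*(-1054 + F))
2433708/J(2488) = 2433708/(1352282 + 2488² - 2337*2488) = 2433708/(1352282 + 6190144 - 5814456) = 2433708/1727970 = 2433708*(1/1727970) = 405618/287995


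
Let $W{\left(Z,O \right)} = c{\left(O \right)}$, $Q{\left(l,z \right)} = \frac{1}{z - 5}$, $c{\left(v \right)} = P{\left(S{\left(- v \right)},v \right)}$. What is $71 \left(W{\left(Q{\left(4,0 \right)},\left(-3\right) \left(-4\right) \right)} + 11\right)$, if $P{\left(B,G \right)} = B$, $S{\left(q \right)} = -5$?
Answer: $426$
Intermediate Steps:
$c{\left(v \right)} = -5$
$Q{\left(l,z \right)} = \frac{1}{-5 + z}$
$W{\left(Z,O \right)} = -5$
$71 \left(W{\left(Q{\left(4,0 \right)},\left(-3\right) \left(-4\right) \right)} + 11\right) = 71 \left(-5 + 11\right) = 71 \cdot 6 = 426$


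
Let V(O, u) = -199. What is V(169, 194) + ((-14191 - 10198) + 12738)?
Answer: -11850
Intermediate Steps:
V(169, 194) + ((-14191 - 10198) + 12738) = -199 + ((-14191 - 10198) + 12738) = -199 + (-24389 + 12738) = -199 - 11651 = -11850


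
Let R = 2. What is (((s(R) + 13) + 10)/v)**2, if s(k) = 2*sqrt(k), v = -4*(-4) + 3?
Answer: 537/361 + 92*sqrt(2)/361 ≈ 1.8479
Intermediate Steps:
v = 19 (v = 16 + 3 = 19)
(((s(R) + 13) + 10)/v)**2 = (((2*sqrt(2) + 13) + 10)/19)**2 = (((13 + 2*sqrt(2)) + 10)*(1/19))**2 = ((23 + 2*sqrt(2))*(1/19))**2 = (23/19 + 2*sqrt(2)/19)**2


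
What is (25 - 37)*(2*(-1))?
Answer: 24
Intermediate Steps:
(25 - 37)*(2*(-1)) = -12*(-2) = 24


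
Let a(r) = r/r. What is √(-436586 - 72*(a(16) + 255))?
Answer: I*√455018 ≈ 674.55*I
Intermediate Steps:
a(r) = 1
√(-436586 - 72*(a(16) + 255)) = √(-436586 - 72*(1 + 255)) = √(-436586 - 72*256) = √(-436586 - 18432) = √(-455018) = I*√455018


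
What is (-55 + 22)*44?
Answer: -1452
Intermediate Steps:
(-55 + 22)*44 = -33*44 = -1452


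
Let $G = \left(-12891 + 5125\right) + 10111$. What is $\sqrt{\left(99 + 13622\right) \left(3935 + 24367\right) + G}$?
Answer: $\sqrt{388334087} \approx 19706.0$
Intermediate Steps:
$G = 2345$ ($G = -7766 + 10111 = 2345$)
$\sqrt{\left(99 + 13622\right) \left(3935 + 24367\right) + G} = \sqrt{\left(99 + 13622\right) \left(3935 + 24367\right) + 2345} = \sqrt{13721 \cdot 28302 + 2345} = \sqrt{388331742 + 2345} = \sqrt{388334087}$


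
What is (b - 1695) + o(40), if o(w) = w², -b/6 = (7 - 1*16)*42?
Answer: 2173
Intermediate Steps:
b = 2268 (b = -6*(7 - 1*16)*42 = -6*(7 - 16)*42 = -(-54)*42 = -6*(-378) = 2268)
(b - 1695) + o(40) = (2268 - 1695) + 40² = 573 + 1600 = 2173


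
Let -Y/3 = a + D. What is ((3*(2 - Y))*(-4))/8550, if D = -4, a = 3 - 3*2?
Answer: 2/75 ≈ 0.026667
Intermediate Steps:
a = -3 (a = 3 - 6 = -3)
Y = 21 (Y = -3*(-3 - 4) = -3*(-7) = 21)
((3*(2 - Y))*(-4))/8550 = ((3*(2 - 1*21))*(-4))/8550 = ((3*(2 - 21))*(-4))/8550 = ((3*(-19))*(-4))/8550 = (-57*(-4))/8550 = (1/8550)*228 = 2/75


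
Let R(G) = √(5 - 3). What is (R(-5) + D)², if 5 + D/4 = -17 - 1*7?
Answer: (116 - √2)² ≈ 13130.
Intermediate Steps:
D = -116 (D = -20 + 4*(-17 - 1*7) = -20 + 4*(-17 - 7) = -20 + 4*(-24) = -20 - 96 = -116)
R(G) = √2
(R(-5) + D)² = (√2 - 116)² = (-116 + √2)²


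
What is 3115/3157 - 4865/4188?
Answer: -330455/1888788 ≈ -0.17496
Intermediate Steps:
3115/3157 - 4865/4188 = 3115*(1/3157) - 4865*1/4188 = 445/451 - 4865/4188 = -330455/1888788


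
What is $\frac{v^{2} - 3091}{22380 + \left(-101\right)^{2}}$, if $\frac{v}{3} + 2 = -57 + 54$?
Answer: $- \frac{2866}{32581} \approx -0.087965$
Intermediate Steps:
$v = -15$ ($v = -6 + 3 \left(-57 + 54\right) = -6 + 3 \left(-3\right) = -6 - 9 = -15$)
$\frac{v^{2} - 3091}{22380 + \left(-101\right)^{2}} = \frac{\left(-15\right)^{2} - 3091}{22380 + \left(-101\right)^{2}} = \frac{225 - 3091}{22380 + 10201} = - \frac{2866}{32581}$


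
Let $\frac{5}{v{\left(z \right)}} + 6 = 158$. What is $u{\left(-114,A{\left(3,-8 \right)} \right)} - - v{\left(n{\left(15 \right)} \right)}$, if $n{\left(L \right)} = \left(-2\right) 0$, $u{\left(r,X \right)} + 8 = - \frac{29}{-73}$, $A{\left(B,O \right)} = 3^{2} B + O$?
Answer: $- \frac{83995}{11096} \approx -7.5698$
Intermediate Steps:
$A{\left(B,O \right)} = O + 9 B$ ($A{\left(B,O \right)} = 9 B + O = O + 9 B$)
$u{\left(r,X \right)} = - \frac{555}{73}$ ($u{\left(r,X \right)} = -8 - \frac{29}{-73} = -8 - - \frac{29}{73} = -8 + \frac{29}{73} = - \frac{555}{73}$)
$n{\left(L \right)} = 0$
$v{\left(z \right)} = \frac{5}{152}$ ($v{\left(z \right)} = \frac{5}{-6 + 158} = \frac{5}{152}$)
$u{\left(-114,A{\left(3,-8 \right)} \right)} - - v{\left(n{\left(15 \right)} \right)} = - \frac{555}{73} - \left(-1\right) \frac{5}{152} = - \frac{555}{73} - - \frac{5}{152} = - \frac{555}{73} + \frac{5}{152} = - \frac{83995}{11096}$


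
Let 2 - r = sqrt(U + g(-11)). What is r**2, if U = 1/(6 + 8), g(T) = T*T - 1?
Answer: 1737/14 - 82*sqrt(14)/7 ≈ 80.241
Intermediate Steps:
g(T) = -1 + T**2 (g(T) = T**2 - 1 = -1 + T**2)
U = 1/14 ≈ 0.071429
r = 2 - 41*sqrt(14)/14 (r = 2 - sqrt(1/14 + (-1 + (-11)**2)) = 2 - sqrt(1/14 + (-1 + 121)) = 2 - sqrt(1/14 + 120) = 2 - sqrt(1681/14) = 2 - 41*sqrt(14)/14 ≈ -8.9577)
r**2 = (2 - 41*sqrt(14)/14)**2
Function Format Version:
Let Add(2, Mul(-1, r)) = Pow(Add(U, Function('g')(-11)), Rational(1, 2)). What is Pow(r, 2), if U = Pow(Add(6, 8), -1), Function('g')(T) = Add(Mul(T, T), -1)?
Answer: Add(Rational(1737, 14), Mul(Rational(-82, 7), Pow(14, Rational(1, 2)))) ≈ 80.241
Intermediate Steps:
Function('g')(T) = Add(-1, Pow(T, 2)) (Function('g')(T) = Add(Pow(T, 2), -1) = Add(-1, Pow(T, 2)))
U = Rational(1, 14) (U = Pow(14, -1) = Rational(1, 14) ≈ 0.071429)
r = Add(2, Mul(Rational(-41, 14), Pow(14, Rational(1, 2)))) (r = Add(2, Mul(-1, Pow(Add(Rational(1, 14), Add(-1, Pow(-11, 2))), Rational(1, 2)))) = Add(2, Mul(-1, Pow(Add(Rational(1, 14), Add(-1, 121)), Rational(1, 2)))) = Add(2, Mul(-1, Pow(Add(Rational(1, 14), 120), Rational(1, 2)))) = Add(2, Mul(-1, Pow(Rational(1681, 14), Rational(1, 2)))) = Add(2, Mul(-1, Mul(Rational(41, 14), Pow(14, Rational(1, 2))))) = Add(2, Mul(Rational(-41, 14), Pow(14, Rational(1, 2)))) ≈ -8.9577)
Pow(r, 2) = Pow(Add(2, Mul(Rational(-41, 14), Pow(14, Rational(1, 2)))), 2)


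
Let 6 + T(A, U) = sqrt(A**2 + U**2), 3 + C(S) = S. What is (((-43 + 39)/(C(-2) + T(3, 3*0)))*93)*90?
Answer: 4185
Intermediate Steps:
C(S) = -3 + S
T(A, U) = -6 + sqrt(A**2 + U**2)
(((-43 + 39)/(C(-2) + T(3, 3*0)))*93)*90 = (((-43 + 39)/((-3 - 2) + (-6 + sqrt(3**2 + (3*0)**2))))*93)*90 = (-4/(-5 + (-6 + sqrt(9 + 0**2)))*93)*90 = (-4/(-5 + (-6 + sqrt(9 + 0)))*93)*90 = (-4/(-5 + (-6 + sqrt(9)))*93)*90 = (-4/(-5 + (-6 + 3))*93)*90 = (-4/(-5 - 3)*93)*90 = (-4/(-8)*93)*90 = (-4*(-1/8)*93)*90 = ((1/2)*93)*90 = (93/2)*90 = 4185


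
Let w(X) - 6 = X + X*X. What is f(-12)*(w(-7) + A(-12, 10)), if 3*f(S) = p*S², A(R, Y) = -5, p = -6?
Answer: -12384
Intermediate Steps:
f(S) = -2*S² (f(S) = (-6*S²)/3 = -2*S²)
w(X) = 6 + X + X² (w(X) = 6 + (X + X*X) = 6 + (X + X²) = 6 + X + X²)
f(-12)*(w(-7) + A(-12, 10)) = (-2*(-12)²)*((6 - 7 + (-7)²) - 5) = (-2*144)*((6 - 7 + 49) - 5) = -288*(48 - 5) = -288*43 = -12384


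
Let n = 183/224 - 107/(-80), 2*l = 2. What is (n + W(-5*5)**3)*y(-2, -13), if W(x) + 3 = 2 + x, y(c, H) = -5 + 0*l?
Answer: 19682707/224 ≈ 87869.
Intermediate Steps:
l = 1 (l = (1/2)*2 = 1)
y(c, H) = -5 (y(c, H) = -5 + 0*1 = -5 + 0 = -5)
n = 2413/1120 (n = 183*(1/224) - 107*(-1/80) = 183/224 + 107/80 = 2413/1120 ≈ 2.1545)
W(x) = -1 + x (W(x) = -3 + (2 + x) = -1 + x)
(n + W(-5*5)**3)*y(-2, -13) = (2413/1120 + (-1 - 5*5)**3)*(-5) = (2413/1120 + (-1 - 25)**3)*(-5) = (2413/1120 + (-26)**3)*(-5) = (2413/1120 - 17576)*(-5) = -19682707/1120*(-5) = 19682707/224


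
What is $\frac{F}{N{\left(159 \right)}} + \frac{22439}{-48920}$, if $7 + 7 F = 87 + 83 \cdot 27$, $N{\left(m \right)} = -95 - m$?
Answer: $- \frac{76719931}{43489880} \approx -1.7641$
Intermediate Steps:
$F = \frac{2321}{7}$ ($F = -1 + \frac{87 + 83 \cdot 27}{7} = -1 + \frac{87 + 2241}{7} = -1 + \frac{1}{7} \cdot 2328 = -1 + \frac{2328}{7} = \frac{2321}{7} \approx 331.57$)
$\frac{F}{N{\left(159 \right)}} + \frac{22439}{-48920} = \frac{2321}{7 \left(-95 - 159\right)} + \frac{22439}{-48920} = \frac{2321}{7 \left(-95 - 159\right)} + 22439 \left(- \frac{1}{48920}\right) = \frac{2321}{7 \left(-254\right)} - \frac{22439}{48920} = \frac{2321}{7} \left(- \frac{1}{254}\right) - \frac{22439}{48920} = - \frac{2321}{1778} - \frac{22439}{48920} = - \frac{76719931}{43489880}$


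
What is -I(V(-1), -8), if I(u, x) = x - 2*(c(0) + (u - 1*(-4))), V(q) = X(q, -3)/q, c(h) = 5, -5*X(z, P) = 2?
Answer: 134/5 ≈ 26.800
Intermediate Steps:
X(z, P) = -2/5 (X(z, P) = -1/5*2 = -2/5)
V(q) = -2/(5*q)
I(u, x) = -18 + x - 2*u (I(u, x) = x - 2*(5 + (u - 1*(-4))) = x - 2*(5 + (u + 4)) = x - 2*(5 + (4 + u)) = x - 2*(9 + u) = x + (-18 - 2*u) = -18 + x - 2*u)
-I(V(-1), -8) = -(-18 - 8 - (-4)/(5*(-1))) = -(-18 - 8 - (-4)*(-1)/5) = -(-18 - 8 - 2*2/5) = -(-18 - 8 - 4/5) = -1*(-134/5) = 134/5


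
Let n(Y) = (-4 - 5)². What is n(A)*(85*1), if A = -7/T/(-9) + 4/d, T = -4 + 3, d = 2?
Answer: 6885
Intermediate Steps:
T = -1
A = 11/9 (A = -7/(-1)/(-9) + 4/2 = -7*(-1)*(-⅑) + 4*(½) = 7*(-⅑) + 2 = -7/9 + 2 = 11/9 ≈ 1.2222)
n(Y) = 81 (n(Y) = (-9)² = 81)
n(A)*(85*1) = 81*(85*1) = 81*85 = 6885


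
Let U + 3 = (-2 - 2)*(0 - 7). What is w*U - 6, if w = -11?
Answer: -281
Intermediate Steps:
U = 25 (U = -3 + (-2 - 2)*(0 - 7) = -3 - 4*(-7) = -3 + 28 = 25)
w*U - 6 = -11*25 - 6 = -275 - 6 = -281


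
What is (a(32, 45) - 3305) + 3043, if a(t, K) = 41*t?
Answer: 1050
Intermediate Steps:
(a(32, 45) - 3305) + 3043 = (41*32 - 3305) + 3043 = (1312 - 3305) + 3043 = -1993 + 3043 = 1050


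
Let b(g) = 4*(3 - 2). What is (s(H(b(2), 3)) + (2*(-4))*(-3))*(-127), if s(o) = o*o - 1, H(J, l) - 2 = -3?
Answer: -3048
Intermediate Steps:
b(g) = 4 (b(g) = 4*1 = 4)
H(J, l) = -1 (H(J, l) = 2 - 3 = -1)
s(o) = -1 + o² (s(o) = o² - 1 = -1 + o²)
(s(H(b(2), 3)) + (2*(-4))*(-3))*(-127) = ((-1 + (-1)²) + (2*(-4))*(-3))*(-127) = ((-1 + 1) - 8*(-3))*(-127) = (0 + 24)*(-127) = 24*(-127) = -3048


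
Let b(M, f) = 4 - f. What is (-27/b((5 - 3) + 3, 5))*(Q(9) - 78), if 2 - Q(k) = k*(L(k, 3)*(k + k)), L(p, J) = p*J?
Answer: -120150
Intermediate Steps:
L(p, J) = J*p
Q(k) = 2 - 6*k**3 (Q(k) = 2 - k*(3*k)*(k + k) = 2 - k*(3*k)*(2*k) = 2 - k*6*k**2 = 2 - 6*k**3)
(-27/b((5 - 3) + 3, 5))*(Q(9) - 78) = (-27/(4 - 1*5))*((2 - 6*9**3) - 78) = (-27/(4 - 5))*((2 - 6*729) - 78) = (-27/(-1))*((2 - 4374) - 78) = (-27*(-1))*(-4372 - 78) = 27*(-4450) = -120150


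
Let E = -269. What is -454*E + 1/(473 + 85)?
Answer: 68146309/558 ≈ 1.2213e+5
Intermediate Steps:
-454*E + 1/(473 + 85) = -454*(-269) + 1/(473 + 85) = 122126 + 1/558 = 68146309/558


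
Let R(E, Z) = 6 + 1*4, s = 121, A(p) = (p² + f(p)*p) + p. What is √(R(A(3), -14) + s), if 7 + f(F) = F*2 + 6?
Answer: √131 ≈ 11.446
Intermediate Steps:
f(F) = -1 + 2*F (f(F) = -7 + (F*2 + 6) = -7 + (2*F + 6) = -7 + (6 + 2*F) = -1 + 2*F)
A(p) = p + p² + p*(-1 + 2*p) (A(p) = (p² + (-1 + 2*p)*p) + p = (p² + p*(-1 + 2*p)) + p = p + p² + p*(-1 + 2*p))
R(E, Z) = 10 (R(E, Z) = 6 + 4 = 10)
√(R(A(3), -14) + s) = √(10 + 121) = √131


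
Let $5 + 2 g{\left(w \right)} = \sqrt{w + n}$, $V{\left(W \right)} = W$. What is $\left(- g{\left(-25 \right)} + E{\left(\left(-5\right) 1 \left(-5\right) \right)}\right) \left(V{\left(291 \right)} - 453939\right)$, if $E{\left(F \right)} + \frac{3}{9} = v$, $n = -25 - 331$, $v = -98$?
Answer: $43474600 + 226824 i \sqrt{381} \approx 4.3475 \cdot 10^{7} + 4.4274 \cdot 10^{6} i$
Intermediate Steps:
$n = -356$ ($n = -25 - 331 = -356$)
$g{\left(w \right)} = - \frac{5}{2} + \frac{\sqrt{-356 + w}}{2}$ ($g{\left(w \right)} = - \frac{5}{2} + \frac{\sqrt{w - 356}}{2} = - \frac{5}{2} + \frac{\sqrt{-356 + w}}{2}$)
$E{\left(F \right)} = - \frac{295}{3}$ ($E{\left(F \right)} = - \frac{1}{3} - 98 = - \frac{295}{3}$)
$\left(- g{\left(-25 \right)} + E{\left(\left(-5\right) 1 \left(-5\right) \right)}\right) \left(V{\left(291 \right)} - 453939\right) = \left(- (- \frac{5}{2} + \frac{\sqrt{-356 - 25}}{2}) - \frac{295}{3}\right) \left(291 - 453939\right) = \left(- (- \frac{5}{2} + \frac{\sqrt{-381}}{2}) - \frac{295}{3}\right) \left(-453648\right) = \left(- (- \frac{5}{2} + \frac{i \sqrt{381}}{2}) - \frac{295}{3}\right) \left(-453648\right) = \left(\left(\frac{5}{2} - \frac{i \sqrt{381}}{2}\right) - \frac{295}{3}\right) \left(-453648\right) = \left(- \frac{575}{6} - \frac{i \sqrt{381}}{2}\right) \left(-453648\right) = 43474600 + 226824 i \sqrt{381}$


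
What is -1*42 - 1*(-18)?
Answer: -24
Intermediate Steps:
-1*42 - 1*(-18) = -42 + 18 = -24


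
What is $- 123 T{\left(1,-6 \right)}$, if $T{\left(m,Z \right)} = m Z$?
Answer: $738$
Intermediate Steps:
$T{\left(m,Z \right)} = Z m$
$- 123 T{\left(1,-6 \right)} = - 123 \left(\left(-6\right) 1\right) = \left(-123\right) \left(-6\right) = 738$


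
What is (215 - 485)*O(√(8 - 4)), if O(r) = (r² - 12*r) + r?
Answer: 4860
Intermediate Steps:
O(r) = r² - 11*r
(215 - 485)*O(√(8 - 4)) = (215 - 485)*(√(8 - 4)*(-11 + √(8 - 4))) = -270*√4*(-11 + √4) = -540*(-11 + 2) = -540*(-9) = -270*(-18) = 4860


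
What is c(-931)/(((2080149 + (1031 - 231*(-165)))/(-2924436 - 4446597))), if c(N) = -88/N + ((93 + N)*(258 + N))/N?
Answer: 4156422314238/1973063645 ≈ 2106.6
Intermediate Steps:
c(N) = -88/N + (93 + N)*(258 + N)/N
c(-931)/(((2080149 + (1031 - 231*(-165)))/(-2924436 - 4446597))) = (351 - 931 + 23906/(-931))/(((2080149 + (1031 - 231*(-165)))/(-2924436 - 4446597))) = (351 - 931 + 23906*(-1/931))/(((2080149 + (1031 + 38115))/(-7371033))) = (351 - 931 - 23906/931)/(((2080149 + 39146)*(-1/7371033))) = -563886/(931*(2119295*(-1/7371033))) = -563886/(931*(-2119295/7371033)) = -563886/931*(-7371033/2119295) = 4156422314238/1973063645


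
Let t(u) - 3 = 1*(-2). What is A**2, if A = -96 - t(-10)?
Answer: 9409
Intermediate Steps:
t(u) = 1 (t(u) = 3 + 1*(-2) = 3 - 2 = 1)
A = -97 (A = -96 - 1*1 = -96 - 1 = -97)
A**2 = (-97)**2 = 9409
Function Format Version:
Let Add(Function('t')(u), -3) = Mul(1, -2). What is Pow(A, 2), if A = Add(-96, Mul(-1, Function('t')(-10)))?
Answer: 9409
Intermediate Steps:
Function('t')(u) = 1 (Function('t')(u) = Add(3, Mul(1, -2)) = Add(3, -2) = 1)
A = -97 (A = Add(-96, Mul(-1, 1)) = Add(-96, -1) = -97)
Pow(A, 2) = Pow(-97, 2) = 9409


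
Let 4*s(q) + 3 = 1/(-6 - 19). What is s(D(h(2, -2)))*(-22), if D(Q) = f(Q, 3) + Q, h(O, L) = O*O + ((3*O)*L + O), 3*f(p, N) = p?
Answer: 418/25 ≈ 16.720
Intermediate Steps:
f(p, N) = p/3
h(O, L) = O + O² + 3*L*O (h(O, L) = O² + (3*L*O + O) = O² + (O + 3*L*O) = O + O² + 3*L*O)
D(Q) = 4*Q/3 (D(Q) = Q/3 + Q = 4*Q/3)
s(q) = -19/25 (s(q) = -¾ + 1/(4*(-6 - 19)) = -¾ + (¼)/(-25) = -¾ + (¼)*(-1/25) = -¾ - 1/100 = -19/25)
s(D(h(2, -2)))*(-22) = -19/25*(-22) = 418/25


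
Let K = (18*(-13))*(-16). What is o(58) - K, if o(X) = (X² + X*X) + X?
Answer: 3042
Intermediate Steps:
K = 3744 (K = -234*(-16) = 3744)
o(X) = X + 2*X² (o(X) = (X² + X²) + X = 2*X² + X = X + 2*X²)
o(58) - K = 58*(1 + 2*58) - 1*3744 = 58*(1 + 116) - 3744 = 58*117 - 3744 = 6786 - 3744 = 3042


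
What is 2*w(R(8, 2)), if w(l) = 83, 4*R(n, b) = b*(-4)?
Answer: 166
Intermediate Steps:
R(n, b) = -b (R(n, b) = (b*(-4))/4 = (-4*b)/4 = -b)
2*w(R(8, 2)) = 2*83 = 166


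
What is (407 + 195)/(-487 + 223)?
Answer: -301/132 ≈ -2.2803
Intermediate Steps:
(407 + 195)/(-487 + 223) = 602/(-264) = 602*(-1/264) = -301/132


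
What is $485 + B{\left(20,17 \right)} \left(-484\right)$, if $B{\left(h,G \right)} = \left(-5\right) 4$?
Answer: $10165$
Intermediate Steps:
$B{\left(h,G \right)} = -20$
$485 + B{\left(20,17 \right)} \left(-484\right) = 485 - -9680 = 485 + 9680 = 10165$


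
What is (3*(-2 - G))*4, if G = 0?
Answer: -24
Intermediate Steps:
(3*(-2 - G))*4 = (3*(-2 - 1*0))*4 = (3*(-2 + 0))*4 = (3*(-2))*4 = -6*4 = -24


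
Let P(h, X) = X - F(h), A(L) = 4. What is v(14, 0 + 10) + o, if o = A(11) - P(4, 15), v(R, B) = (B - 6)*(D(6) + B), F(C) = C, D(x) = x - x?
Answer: 33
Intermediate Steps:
D(x) = 0
v(R, B) = B*(-6 + B) (v(R, B) = (B - 6)*(0 + B) = (-6 + B)*B = B*(-6 + B))
P(h, X) = X - h
o = -7 (o = 4 - (15 - 1*4) = 4 - (15 - 4) = 4 - 1*11 = 4 - 11 = -7)
v(14, 0 + 10) + o = (0 + 10)*(-6 + (0 + 10)) - 7 = 10*(-6 + 10) - 7 = 10*4 - 7 = 40 - 7 = 33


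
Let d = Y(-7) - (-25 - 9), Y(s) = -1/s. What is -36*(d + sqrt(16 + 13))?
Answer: -8604/7 - 36*sqrt(29) ≈ -1423.0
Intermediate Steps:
d = 239/7 (d = -1/(-7) - (-25 - 9) = -1*(-1/7) - 1*(-34) = 1/7 + 34 = 239/7 ≈ 34.143)
-36*(d + sqrt(16 + 13)) = -36*(239/7 + sqrt(16 + 13)) = -36*(239/7 + sqrt(29)) = -8604/7 - 36*sqrt(29)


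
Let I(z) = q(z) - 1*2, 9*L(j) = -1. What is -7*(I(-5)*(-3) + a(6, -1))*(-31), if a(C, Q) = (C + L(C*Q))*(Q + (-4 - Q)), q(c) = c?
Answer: -4991/9 ≈ -554.56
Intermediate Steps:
L(j) = -⅑ (L(j) = (⅑)*(-1) = -⅑)
a(C, Q) = 4/9 - 4*C (a(C, Q) = (C - ⅑)*(Q + (-4 - Q)) = (-⅑ + C)*(-4) = 4/9 - 4*C)
I(z) = -2 + z (I(z) = z - 1*2 = z - 2 = -2 + z)
-7*(I(-5)*(-3) + a(6, -1))*(-31) = -7*((-2 - 5)*(-3) + (4/9 - 4*6))*(-31) = -7*(-7*(-3) + (4/9 - 24))*(-31) = -7*(21 - 212/9)*(-31) = -7*(-23/9)*(-31) = (161/9)*(-31) = -4991/9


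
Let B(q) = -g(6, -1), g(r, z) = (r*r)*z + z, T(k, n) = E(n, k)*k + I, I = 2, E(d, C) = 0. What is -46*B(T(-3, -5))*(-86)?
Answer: 146372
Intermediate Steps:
T(k, n) = 2 (T(k, n) = 0*k + 2 = 0 + 2 = 2)
g(r, z) = z + z*r**2 (g(r, z) = r**2*z + z = z*r**2 + z = z + z*r**2)
B(q) = 37 (B(q) = -(-1)*(1 + 6**2) = -(-1)*(1 + 36) = -(-1)*37 = -1*(-37) = 37)
-46*B(T(-3, -5))*(-86) = -46*37*(-86) = -1702*(-86) = 146372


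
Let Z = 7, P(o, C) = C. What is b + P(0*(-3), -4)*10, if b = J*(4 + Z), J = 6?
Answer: 26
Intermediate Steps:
b = 66 (b = 6*(4 + 7) = 6*11 = 66)
b + P(0*(-3), -4)*10 = 66 - 4*10 = 66 - 40 = 26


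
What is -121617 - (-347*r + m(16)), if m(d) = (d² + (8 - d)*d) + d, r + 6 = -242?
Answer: -207817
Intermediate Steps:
r = -248 (r = -6 - 242 = -248)
m(d) = d + d² + d*(8 - d) (m(d) = (d² + d*(8 - d)) + d = d + d² + d*(8 - d))
-121617 - (-347*r + m(16)) = -121617 - (-347*(-248) + 9*16) = -121617 - (86056 + 144) = -121617 - 1*86200 = -121617 - 86200 = -207817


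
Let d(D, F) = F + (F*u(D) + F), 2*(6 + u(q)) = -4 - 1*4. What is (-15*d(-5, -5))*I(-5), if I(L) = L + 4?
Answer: 600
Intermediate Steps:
u(q) = -10 (u(q) = -6 + (-4 - 1*4)/2 = -6 + (-4 - 4)/2 = -6 + (½)*(-8) = -6 - 4 = -10)
I(L) = 4 + L
d(D, F) = -8*F (d(D, F) = F + (F*(-10) + F) = F + (-10*F + F) = F - 9*F = -8*F)
(-15*d(-5, -5))*I(-5) = (-(-120)*(-5))*(4 - 5) = -15*40*(-1) = -600*(-1) = 600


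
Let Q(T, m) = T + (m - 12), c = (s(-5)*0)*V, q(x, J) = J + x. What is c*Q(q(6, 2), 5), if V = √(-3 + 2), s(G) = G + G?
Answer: 0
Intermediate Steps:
s(G) = 2*G
V = I (V = √(-1) = I ≈ 1.0*I)
c = 0 (c = ((2*(-5))*0)*I = (-10*0)*I = 0*I = 0)
Q(T, m) = -12 + T + m (Q(T, m) = T + (-12 + m) = -12 + T + m)
c*Q(q(6, 2), 5) = 0*(-12 + (2 + 6) + 5) = 0*(-12 + 8 + 5) = 0*1 = 0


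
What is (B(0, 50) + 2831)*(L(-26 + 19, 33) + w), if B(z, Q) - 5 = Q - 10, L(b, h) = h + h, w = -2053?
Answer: -5714612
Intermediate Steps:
L(b, h) = 2*h
B(z, Q) = -5 + Q (B(z, Q) = 5 + (Q - 10) = 5 + (-10 + Q) = -5 + Q)
(B(0, 50) + 2831)*(L(-26 + 19, 33) + w) = ((-5 + 50) + 2831)*(2*33 - 2053) = (45 + 2831)*(66 - 2053) = 2876*(-1987) = -5714612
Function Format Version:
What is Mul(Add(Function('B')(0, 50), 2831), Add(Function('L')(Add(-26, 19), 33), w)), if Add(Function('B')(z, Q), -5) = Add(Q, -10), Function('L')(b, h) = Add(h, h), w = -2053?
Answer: -5714612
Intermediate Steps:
Function('L')(b, h) = Mul(2, h)
Function('B')(z, Q) = Add(-5, Q) (Function('B')(z, Q) = Add(5, Add(Q, -10)) = Add(5, Add(-10, Q)) = Add(-5, Q))
Mul(Add(Function('B')(0, 50), 2831), Add(Function('L')(Add(-26, 19), 33), w)) = Mul(Add(Add(-5, 50), 2831), Add(Mul(2, 33), -2053)) = Mul(Add(45, 2831), Add(66, -2053)) = Mul(2876, -1987) = -5714612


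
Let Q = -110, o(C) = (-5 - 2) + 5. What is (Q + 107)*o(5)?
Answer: 6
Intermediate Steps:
o(C) = -2 (o(C) = -7 + 5 = -2)
(Q + 107)*o(5) = (-110 + 107)*(-2) = -3*(-2) = 6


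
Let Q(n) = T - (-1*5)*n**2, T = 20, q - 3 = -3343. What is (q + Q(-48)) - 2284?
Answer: 5916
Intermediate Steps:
q = -3340 (q = 3 - 3343 = -3340)
Q(n) = 20 + 5*n**2 (Q(n) = 20 - (-1*5)*n**2 = 20 - (-5)*n**2 = 20 + 5*n**2)
(q + Q(-48)) - 2284 = (-3340 + (20 + 5*(-48)**2)) - 2284 = (-3340 + (20 + 5*2304)) - 2284 = (-3340 + (20 + 11520)) - 2284 = (-3340 + 11540) - 2284 = 8200 - 2284 = 5916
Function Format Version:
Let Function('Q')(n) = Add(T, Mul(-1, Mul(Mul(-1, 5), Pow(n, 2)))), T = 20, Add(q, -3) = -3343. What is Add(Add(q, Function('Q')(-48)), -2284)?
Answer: 5916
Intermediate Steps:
q = -3340 (q = Add(3, -3343) = -3340)
Function('Q')(n) = Add(20, Mul(5, Pow(n, 2))) (Function('Q')(n) = Add(20, Mul(-1, Mul(Mul(-1, 5), Pow(n, 2)))) = Add(20, Mul(-1, Mul(-5, Pow(n, 2)))) = Add(20, Mul(5, Pow(n, 2))))
Add(Add(q, Function('Q')(-48)), -2284) = Add(Add(-3340, Add(20, Mul(5, Pow(-48, 2)))), -2284) = Add(Add(-3340, Add(20, Mul(5, 2304))), -2284) = Add(Add(-3340, Add(20, 11520)), -2284) = Add(Add(-3340, 11540), -2284) = Add(8200, -2284) = 5916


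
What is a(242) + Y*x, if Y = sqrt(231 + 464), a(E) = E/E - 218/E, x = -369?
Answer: 12/121 - 369*sqrt(695) ≈ -9727.8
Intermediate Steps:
a(E) = 1 - 218/E
Y = sqrt(695) ≈ 26.363
a(242) + Y*x = (-218 + 242)/242 + sqrt(695)*(-369) = (1/242)*24 - 369*sqrt(695) = 12/121 - 369*sqrt(695)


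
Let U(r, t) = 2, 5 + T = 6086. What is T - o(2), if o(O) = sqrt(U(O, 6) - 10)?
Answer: 6081 - 2*I*sqrt(2) ≈ 6081.0 - 2.8284*I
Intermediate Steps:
T = 6081 (T = -5 + 6086 = 6081)
o(O) = 2*I*sqrt(2) (o(O) = sqrt(2 - 10) = sqrt(-8) = 2*I*sqrt(2))
T - o(2) = 6081 - 2*I*sqrt(2)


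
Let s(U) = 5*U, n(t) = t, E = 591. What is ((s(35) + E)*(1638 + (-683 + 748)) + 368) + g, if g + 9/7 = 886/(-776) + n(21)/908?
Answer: 201122540590/154133 ≈ 1.3049e+6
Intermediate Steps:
g = -370588/154133 (g = -9/7 + (886/(-776) + 21/908) = -9/7 + (886*(-1/776) + 21*(1/908)) = -9/7 + (-443/388 + 21/908) = -9/7 - 24631/22019 = -370588/154133 ≈ -2.4043)
((s(35) + E)*(1638 + (-683 + 748)) + 368) + g = ((5*35 + 591)*(1638 + (-683 + 748)) + 368) - 370588/154133 = ((175 + 591)*(1638 + 65) + 368) - 370588/154133 = (766*1703 + 368) - 370588/154133 = (1304498 + 368) - 370588/154133 = 1304866 - 370588/154133 = 201122540590/154133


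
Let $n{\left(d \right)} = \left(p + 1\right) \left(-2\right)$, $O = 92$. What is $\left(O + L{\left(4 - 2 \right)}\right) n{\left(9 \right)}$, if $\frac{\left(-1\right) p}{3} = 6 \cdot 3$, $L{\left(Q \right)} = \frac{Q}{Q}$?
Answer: $9858$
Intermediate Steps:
$L{\left(Q \right)} = 1$
$p = -54$ ($p = - 3 \cdot 6 \cdot 3 = \left(-3\right) 18 = -54$)
$n{\left(d \right)} = 106$ ($n{\left(d \right)} = \left(-54 + 1\right) \left(-2\right) = \left(-53\right) \left(-2\right) = 106$)
$\left(O + L{\left(4 - 2 \right)}\right) n{\left(9 \right)} = \left(92 + 1\right) 106 = 93 \cdot 106 = 9858$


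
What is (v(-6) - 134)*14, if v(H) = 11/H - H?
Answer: -5453/3 ≈ -1817.7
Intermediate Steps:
v(H) = -H + 11/H
(v(-6) - 134)*14 = ((-1*(-6) + 11/(-6)) - 134)*14 = ((6 + 11*(-1/6)) - 134)*14 = ((6 - 11/6) - 134)*14 = (25/6 - 134)*14 = -779/6*14 = -5453/3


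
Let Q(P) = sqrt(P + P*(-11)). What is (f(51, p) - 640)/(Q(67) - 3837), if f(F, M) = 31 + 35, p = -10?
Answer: 2202438/14723239 + 574*I*sqrt(670)/14723239 ≈ 0.14959 + 0.0010091*I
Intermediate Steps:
f(F, M) = 66
Q(P) = sqrt(10)*sqrt(-P) (Q(P) = sqrt(P - 11*P) = sqrt(-10*P) = sqrt(10)*sqrt(-P))
(f(51, p) - 640)/(Q(67) - 3837) = (66 - 640)/(sqrt(10)*sqrt(-1*67) - 3837) = -574/(sqrt(10)*sqrt(-67) - 3837) = -574/(sqrt(10)*(I*sqrt(67)) - 3837) = -574/(I*sqrt(670) - 3837) = -574/(-3837 + I*sqrt(670))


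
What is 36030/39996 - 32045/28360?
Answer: -4331017/18904776 ≈ -0.22910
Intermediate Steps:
36030/39996 - 32045/28360 = 36030*(1/39996) - 32045*1/28360 = 6005/6666 - 6409/5672 = -4331017/18904776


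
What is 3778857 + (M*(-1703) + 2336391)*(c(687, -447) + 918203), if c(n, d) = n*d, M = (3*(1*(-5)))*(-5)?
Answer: 1349750492781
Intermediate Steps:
M = 75 (M = (3*(-5))*(-5) = -15*(-5) = 75)
c(n, d) = d*n
3778857 + (M*(-1703) + 2336391)*(c(687, -447) + 918203) = 3778857 + (75*(-1703) + 2336391)*(-447*687 + 918203) = 3778857 + (-127725 + 2336391)*(-307089 + 918203) = 3778857 + 2208666*611114 = 3778857 + 1349746713924 = 1349750492781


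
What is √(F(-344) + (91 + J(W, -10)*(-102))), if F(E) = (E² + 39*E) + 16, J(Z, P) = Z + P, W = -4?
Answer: √106455 ≈ 326.27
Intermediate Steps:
J(Z, P) = P + Z
F(E) = 16 + E² + 39*E
√(F(-344) + (91 + J(W, -10)*(-102))) = √((16 + (-344)² + 39*(-344)) + (91 + (-10 - 4)*(-102))) = √((16 + 118336 - 13416) + (91 - 14*(-102))) = √(104936 + (91 + 1428)) = √(104936 + 1519) = √106455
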